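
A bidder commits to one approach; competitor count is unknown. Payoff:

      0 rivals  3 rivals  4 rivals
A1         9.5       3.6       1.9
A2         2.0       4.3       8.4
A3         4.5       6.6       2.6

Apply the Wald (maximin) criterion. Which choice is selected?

A3

Row minima: A1=1.9, A2=2.0, A3=2.6
Best worst-case = 2.6 → A3.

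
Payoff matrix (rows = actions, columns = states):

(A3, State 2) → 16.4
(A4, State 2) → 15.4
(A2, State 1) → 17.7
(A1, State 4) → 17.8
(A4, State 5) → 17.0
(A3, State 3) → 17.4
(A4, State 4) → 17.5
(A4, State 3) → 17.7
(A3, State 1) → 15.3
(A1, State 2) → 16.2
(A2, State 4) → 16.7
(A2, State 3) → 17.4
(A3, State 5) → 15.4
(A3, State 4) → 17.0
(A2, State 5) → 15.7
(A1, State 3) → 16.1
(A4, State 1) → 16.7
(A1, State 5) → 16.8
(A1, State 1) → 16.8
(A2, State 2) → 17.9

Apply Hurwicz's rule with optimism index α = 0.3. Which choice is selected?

A1: 0.3·17.8 + 0.7·16.1 = 16.61
A2: 0.3·17.9 + 0.7·15.7 = 16.36
A3: 0.3·17.4 + 0.7·15.3 = 15.93
A4: 0.3·17.7 + 0.7·15.4 = 16.09
Highest Hurwicz score = 16.61 → A1.

A1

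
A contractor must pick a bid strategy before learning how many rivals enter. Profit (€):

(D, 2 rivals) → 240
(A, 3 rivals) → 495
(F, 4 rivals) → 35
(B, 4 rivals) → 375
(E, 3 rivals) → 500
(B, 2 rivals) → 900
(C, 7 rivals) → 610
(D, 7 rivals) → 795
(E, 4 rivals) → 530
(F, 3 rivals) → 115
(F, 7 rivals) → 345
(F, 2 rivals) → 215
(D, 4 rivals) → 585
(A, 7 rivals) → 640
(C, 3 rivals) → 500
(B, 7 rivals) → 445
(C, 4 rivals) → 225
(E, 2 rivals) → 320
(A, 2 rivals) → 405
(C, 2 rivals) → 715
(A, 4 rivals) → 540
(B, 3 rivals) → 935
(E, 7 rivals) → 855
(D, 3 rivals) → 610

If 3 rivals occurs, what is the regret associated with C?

Best payoff under 3 rivals is 935.
Regret = 935 − 500 = 435.

435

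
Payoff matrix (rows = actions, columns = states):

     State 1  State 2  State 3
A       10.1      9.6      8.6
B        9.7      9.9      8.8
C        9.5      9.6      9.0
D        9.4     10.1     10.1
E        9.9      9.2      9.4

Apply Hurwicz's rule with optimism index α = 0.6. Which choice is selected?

D

A: 0.6·10.1 + 0.4·8.6 = 9.5
B: 0.6·9.9 + 0.4·8.8 = 9.46
C: 0.6·9.6 + 0.4·9.0 = 9.36
D: 0.6·10.1 + 0.4·9.4 = 9.82
E: 0.6·9.9 + 0.4·9.2 = 9.62
Highest Hurwicz score = 9.82 → D.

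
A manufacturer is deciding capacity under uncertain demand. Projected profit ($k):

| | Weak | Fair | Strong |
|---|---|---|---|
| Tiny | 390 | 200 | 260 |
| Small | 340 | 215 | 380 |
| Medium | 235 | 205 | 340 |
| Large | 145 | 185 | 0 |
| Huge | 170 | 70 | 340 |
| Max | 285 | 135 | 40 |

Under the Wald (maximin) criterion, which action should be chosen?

Small

Row minima: Tiny=200, Small=215, Medium=205, Large=0, Huge=70, Max=40
Best worst-case = 215 → Small.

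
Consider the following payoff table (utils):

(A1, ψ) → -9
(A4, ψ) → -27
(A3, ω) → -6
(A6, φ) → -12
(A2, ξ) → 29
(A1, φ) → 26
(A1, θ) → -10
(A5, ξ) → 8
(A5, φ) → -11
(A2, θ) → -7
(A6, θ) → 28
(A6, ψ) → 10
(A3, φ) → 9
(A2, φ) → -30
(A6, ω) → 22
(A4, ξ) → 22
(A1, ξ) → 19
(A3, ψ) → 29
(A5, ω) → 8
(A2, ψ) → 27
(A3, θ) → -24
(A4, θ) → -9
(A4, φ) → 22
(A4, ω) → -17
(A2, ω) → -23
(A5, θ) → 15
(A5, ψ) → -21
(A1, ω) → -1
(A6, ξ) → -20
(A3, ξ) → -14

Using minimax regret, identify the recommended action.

Column bests: θ=28, φ=26, ψ=29, ω=22, ξ=29.
A1 regrets: 38, 0, 38, 23, 10 → max 38
A2 regrets: 35, 56, 2, 45, 0 → max 56
A3 regrets: 52, 17, 0, 28, 43 → max 52
A4 regrets: 37, 4, 56, 39, 7 → max 56
A5 regrets: 13, 37, 50, 14, 21 → max 50
A6 regrets: 0, 38, 19, 0, 49 → max 49
Smallest max regret = 38 → A1.

A1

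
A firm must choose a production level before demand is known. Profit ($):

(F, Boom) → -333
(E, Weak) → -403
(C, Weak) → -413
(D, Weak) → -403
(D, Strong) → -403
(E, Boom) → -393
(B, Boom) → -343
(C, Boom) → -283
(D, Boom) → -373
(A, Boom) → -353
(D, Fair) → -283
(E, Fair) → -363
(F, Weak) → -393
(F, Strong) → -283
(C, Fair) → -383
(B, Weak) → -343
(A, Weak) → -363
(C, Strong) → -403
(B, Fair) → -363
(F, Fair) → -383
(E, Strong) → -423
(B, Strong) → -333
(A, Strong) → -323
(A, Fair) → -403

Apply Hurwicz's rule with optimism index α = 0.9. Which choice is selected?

F

A: 0.9·(-323) + 0.1·(-403) = -331
B: 0.9·(-333) + 0.1·(-363) = -336
C: 0.9·(-283) + 0.1·(-413) = -296
D: 0.9·(-283) + 0.1·(-403) = -295
E: 0.9·(-363) + 0.1·(-423) = -369
F: 0.9·(-283) + 0.1·(-393) = -294
Highest Hurwicz score = -294 → F.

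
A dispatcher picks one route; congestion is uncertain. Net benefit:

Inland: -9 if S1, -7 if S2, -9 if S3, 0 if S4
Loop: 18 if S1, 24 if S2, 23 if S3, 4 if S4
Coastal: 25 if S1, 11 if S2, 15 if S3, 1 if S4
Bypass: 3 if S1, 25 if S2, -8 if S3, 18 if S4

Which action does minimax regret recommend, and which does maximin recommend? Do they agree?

minimax regret → Loop; maximin → Loop (agree)

Column bests: S1=25, S2=25, S3=23, S4=18.
Inland regrets: 34, 32, 32, 18 → max 34
Loop regrets: 7, 1, 0, 14 → max 14
Coastal regrets: 0, 14, 8, 17 → max 17
Bypass regrets: 22, 0, 31, 0 → max 31
Smallest max regret = 14 → Loop.
Row minima: Inland=-9, Loop=4, Coastal=1, Bypass=-8
Best worst-case = 4 → Loop.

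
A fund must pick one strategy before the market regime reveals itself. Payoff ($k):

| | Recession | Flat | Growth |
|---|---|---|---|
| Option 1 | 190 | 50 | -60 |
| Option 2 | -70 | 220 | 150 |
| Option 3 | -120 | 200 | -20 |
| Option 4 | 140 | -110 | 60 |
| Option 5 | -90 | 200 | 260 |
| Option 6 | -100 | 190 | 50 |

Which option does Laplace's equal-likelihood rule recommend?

Option 5

Row averages: Option 1=60, Option 2=100, Option 3=20, Option 4=30, Option 5=370/3, Option 6=140/3
Highest average = 370/3 → Option 5.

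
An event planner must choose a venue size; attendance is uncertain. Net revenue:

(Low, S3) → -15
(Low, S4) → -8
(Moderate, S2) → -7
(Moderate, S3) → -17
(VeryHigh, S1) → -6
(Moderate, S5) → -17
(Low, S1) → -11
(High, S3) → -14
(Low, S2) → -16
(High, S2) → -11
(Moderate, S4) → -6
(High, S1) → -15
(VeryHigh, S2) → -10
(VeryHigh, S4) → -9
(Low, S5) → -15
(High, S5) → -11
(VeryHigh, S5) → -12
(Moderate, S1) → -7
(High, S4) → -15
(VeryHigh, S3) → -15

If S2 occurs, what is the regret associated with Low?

9

Best payoff under S2 is -7.
Regret = -7 − (-16) = 9.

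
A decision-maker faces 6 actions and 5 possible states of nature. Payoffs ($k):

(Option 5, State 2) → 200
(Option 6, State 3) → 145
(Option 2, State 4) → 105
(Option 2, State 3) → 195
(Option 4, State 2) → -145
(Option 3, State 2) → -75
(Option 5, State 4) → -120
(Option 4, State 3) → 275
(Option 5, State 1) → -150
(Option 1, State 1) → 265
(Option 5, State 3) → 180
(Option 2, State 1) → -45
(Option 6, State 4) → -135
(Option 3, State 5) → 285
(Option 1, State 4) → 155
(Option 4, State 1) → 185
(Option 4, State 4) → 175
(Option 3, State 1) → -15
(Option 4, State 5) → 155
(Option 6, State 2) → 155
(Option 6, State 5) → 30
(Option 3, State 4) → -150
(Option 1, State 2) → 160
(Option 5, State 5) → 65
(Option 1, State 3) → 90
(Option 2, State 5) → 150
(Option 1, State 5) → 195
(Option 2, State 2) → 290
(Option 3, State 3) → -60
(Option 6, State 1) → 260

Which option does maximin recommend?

Option 1

Row minima: Option 1=90, Option 2=-45, Option 3=-150, Option 4=-145, Option 5=-150, Option 6=-135
Best worst-case = 90 → Option 1.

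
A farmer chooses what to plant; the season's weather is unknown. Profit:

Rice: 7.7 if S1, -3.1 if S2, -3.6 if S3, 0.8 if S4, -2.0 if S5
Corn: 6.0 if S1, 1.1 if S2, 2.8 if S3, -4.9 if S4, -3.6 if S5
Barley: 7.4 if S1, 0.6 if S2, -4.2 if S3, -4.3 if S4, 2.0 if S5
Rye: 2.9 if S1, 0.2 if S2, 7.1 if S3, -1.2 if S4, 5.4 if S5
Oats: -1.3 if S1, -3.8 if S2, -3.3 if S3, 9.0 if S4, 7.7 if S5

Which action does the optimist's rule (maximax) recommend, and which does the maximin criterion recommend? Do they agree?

maximax → Oats; maximin → Rye (disagree)

Row maxima: Rice=7.7, Corn=6.0, Barley=7.4, Rye=7.1, Oats=9.0
Best best-case = 9.0 → Oats.
Row minima: Rice=-3.6, Corn=-4.9, Barley=-4.3, Rye=-1.2, Oats=-3.8
Best worst-case = -1.2 → Rye.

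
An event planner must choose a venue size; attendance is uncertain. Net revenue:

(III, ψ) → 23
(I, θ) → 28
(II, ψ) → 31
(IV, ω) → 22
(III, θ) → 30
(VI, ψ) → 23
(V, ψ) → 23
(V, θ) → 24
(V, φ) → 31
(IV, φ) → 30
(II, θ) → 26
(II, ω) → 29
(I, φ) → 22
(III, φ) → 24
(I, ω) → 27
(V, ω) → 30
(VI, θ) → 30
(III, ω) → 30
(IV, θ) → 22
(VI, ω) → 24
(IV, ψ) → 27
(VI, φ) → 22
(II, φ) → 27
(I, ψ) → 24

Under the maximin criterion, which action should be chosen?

II

Row minima: I=22, II=26, III=23, IV=22, V=23, VI=22
Best worst-case = 26 → II.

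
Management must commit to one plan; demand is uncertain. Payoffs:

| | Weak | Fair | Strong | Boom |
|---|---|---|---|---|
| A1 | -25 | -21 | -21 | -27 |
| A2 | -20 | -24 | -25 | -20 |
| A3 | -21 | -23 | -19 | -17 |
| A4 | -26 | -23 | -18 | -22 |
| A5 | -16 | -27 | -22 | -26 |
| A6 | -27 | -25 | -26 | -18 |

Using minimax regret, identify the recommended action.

A3

Column bests: Weak=-16, Fair=-21, Strong=-18, Boom=-17.
A1 regrets: 9, 0, 3, 10 → max 10
A2 regrets: 4, 3, 7, 3 → max 7
A3 regrets: 5, 2, 1, 0 → max 5
A4 regrets: 10, 2, 0, 5 → max 10
A5 regrets: 0, 6, 4, 9 → max 9
A6 regrets: 11, 4, 8, 1 → max 11
Smallest max regret = 5 → A3.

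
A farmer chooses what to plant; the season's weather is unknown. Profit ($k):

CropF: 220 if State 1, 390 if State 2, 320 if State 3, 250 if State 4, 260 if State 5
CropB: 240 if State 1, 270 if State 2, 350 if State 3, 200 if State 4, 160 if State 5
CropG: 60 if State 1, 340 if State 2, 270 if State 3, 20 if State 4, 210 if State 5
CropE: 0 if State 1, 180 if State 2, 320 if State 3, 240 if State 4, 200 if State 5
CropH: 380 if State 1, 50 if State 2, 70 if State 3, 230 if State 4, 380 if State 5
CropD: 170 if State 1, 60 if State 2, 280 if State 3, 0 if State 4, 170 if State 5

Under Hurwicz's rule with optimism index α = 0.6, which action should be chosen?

CropF: 0.6·390 + 0.4·220 = 322
CropB: 0.6·350 + 0.4·160 = 274
CropG: 0.6·340 + 0.4·20 = 212
CropE: 0.6·320 + 0.4·0 = 192
CropH: 0.6·380 + 0.4·50 = 248
CropD: 0.6·280 + 0.4·0 = 168
Highest Hurwicz score = 322 → CropF.

CropF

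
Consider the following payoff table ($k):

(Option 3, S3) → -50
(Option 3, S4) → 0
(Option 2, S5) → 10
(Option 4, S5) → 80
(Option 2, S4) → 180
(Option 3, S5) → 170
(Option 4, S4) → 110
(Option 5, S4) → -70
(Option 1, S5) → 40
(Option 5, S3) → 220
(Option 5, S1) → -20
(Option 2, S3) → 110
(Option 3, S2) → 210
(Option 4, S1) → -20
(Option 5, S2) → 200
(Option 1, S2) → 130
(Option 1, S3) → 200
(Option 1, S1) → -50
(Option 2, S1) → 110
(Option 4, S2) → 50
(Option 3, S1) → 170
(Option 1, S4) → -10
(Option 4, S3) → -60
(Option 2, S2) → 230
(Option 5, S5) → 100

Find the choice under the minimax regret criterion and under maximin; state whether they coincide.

Column bests: S1=170, S2=230, S3=220, S4=180, S5=170.
Option 1 regrets: 220, 100, 20, 190, 130 → max 220
Option 2 regrets: 60, 0, 110, 0, 160 → max 160
Option 3 regrets: 0, 20, 270, 180, 0 → max 270
Option 4 regrets: 190, 180, 280, 70, 90 → max 280
Option 5 regrets: 190, 30, 0, 250, 70 → max 250
Smallest max regret = 160 → Option 2.
Row minima: Option 1=-50, Option 2=10, Option 3=-50, Option 4=-60, Option 5=-70
Best worst-case = 10 → Option 2.

minimax regret → Option 2; maximin → Option 2 (agree)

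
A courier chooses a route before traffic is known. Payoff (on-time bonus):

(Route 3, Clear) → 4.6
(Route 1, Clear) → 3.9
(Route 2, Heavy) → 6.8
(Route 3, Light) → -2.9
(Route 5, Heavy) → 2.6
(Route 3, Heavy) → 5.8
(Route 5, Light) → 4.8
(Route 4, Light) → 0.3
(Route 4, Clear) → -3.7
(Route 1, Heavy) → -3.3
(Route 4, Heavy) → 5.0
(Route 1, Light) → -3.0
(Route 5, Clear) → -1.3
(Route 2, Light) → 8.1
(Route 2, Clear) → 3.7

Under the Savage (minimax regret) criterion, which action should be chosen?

Route 2

Column bests: Clear=4.6, Light=8.1, Heavy=6.8.
Route 1 regrets: 0.7, 11.1, 10.1 → max 11.1
Route 2 regrets: 0.9, 0.0, 0.0 → max 0.9
Route 3 regrets: 0.0, 11.0, 1.0 → max 11.0
Route 4 regrets: 8.3, 7.8, 1.8 → max 8.3
Route 5 regrets: 5.9, 3.3, 4.2 → max 5.9
Smallest max regret = 0.9 → Route 2.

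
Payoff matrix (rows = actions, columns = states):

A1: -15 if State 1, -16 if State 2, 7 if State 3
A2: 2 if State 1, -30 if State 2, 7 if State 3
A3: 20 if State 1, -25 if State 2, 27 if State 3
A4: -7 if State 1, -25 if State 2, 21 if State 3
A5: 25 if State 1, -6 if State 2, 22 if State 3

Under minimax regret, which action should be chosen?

A5

Column bests: State 1=25, State 2=-6, State 3=27.
A1 regrets: 40, 10, 20 → max 40
A2 regrets: 23, 24, 20 → max 24
A3 regrets: 5, 19, 0 → max 19
A4 regrets: 32, 19, 6 → max 32
A5 regrets: 0, 0, 5 → max 5
Smallest max regret = 5 → A5.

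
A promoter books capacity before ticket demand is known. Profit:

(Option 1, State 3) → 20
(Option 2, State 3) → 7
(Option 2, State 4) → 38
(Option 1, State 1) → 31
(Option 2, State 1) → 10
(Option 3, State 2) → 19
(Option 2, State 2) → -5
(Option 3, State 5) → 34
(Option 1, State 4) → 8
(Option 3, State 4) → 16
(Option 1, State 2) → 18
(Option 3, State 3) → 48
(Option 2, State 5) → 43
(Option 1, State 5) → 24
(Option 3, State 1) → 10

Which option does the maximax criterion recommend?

Row maxima: Option 1=31, Option 2=43, Option 3=48
Best best-case = 48 → Option 3.

Option 3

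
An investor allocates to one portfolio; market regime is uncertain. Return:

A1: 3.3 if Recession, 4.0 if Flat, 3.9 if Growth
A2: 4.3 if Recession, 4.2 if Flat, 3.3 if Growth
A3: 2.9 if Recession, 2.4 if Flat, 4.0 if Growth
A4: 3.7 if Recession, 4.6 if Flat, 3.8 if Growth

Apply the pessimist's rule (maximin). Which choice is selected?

A4

Row minima: A1=3.3, A2=3.3, A3=2.4, A4=3.7
Best worst-case = 3.7 → A4.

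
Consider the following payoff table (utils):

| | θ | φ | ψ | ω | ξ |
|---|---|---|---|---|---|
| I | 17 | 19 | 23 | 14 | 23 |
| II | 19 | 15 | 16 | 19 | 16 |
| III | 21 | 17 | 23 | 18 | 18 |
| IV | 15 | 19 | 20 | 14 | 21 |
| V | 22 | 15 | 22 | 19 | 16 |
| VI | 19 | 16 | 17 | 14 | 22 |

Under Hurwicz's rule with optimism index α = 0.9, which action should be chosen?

III

I: 0.9·23 + 0.1·14 = 22.1
II: 0.9·19 + 0.1·15 = 18.6
III: 0.9·23 + 0.1·17 = 22.4
IV: 0.9·21 + 0.1·14 = 20.3
V: 0.9·22 + 0.1·15 = 21.3
VI: 0.9·22 + 0.1·14 = 21.2
Highest Hurwicz score = 22.4 → III.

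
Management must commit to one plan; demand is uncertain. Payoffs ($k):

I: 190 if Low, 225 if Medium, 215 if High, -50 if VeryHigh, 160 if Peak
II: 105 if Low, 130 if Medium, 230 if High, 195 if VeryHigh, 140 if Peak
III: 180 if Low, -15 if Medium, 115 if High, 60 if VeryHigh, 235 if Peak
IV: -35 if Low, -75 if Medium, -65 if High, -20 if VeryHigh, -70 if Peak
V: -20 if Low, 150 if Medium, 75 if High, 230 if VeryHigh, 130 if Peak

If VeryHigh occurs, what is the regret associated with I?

Best payoff under VeryHigh is 230.
Regret = 230 − (-50) = 280.

280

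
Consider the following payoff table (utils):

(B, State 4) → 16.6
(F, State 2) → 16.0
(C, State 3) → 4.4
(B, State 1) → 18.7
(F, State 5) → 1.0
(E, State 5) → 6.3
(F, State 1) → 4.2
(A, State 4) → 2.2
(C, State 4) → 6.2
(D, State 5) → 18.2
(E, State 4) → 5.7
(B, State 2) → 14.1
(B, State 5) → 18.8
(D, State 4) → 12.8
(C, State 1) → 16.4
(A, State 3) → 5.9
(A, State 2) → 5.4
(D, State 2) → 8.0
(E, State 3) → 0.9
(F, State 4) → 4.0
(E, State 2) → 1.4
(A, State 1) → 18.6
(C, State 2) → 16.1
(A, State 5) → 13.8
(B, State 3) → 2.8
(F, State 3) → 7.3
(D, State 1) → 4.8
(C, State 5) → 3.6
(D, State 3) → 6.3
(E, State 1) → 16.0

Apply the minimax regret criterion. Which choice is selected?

Column bests: State 1=18.7, State 2=16.1, State 3=7.3, State 4=16.6, State 5=18.8.
A regrets: 0.1, 10.7, 1.4, 14.4, 5.0 → max 14.4
B regrets: 0.0, 2.0, 4.5, 0.0, 0.0 → max 4.5
C regrets: 2.3, 0.0, 2.9, 10.4, 15.2 → max 15.2
D regrets: 13.9, 8.1, 1.0, 3.8, 0.6 → max 13.9
E regrets: 2.7, 14.7, 6.4, 10.9, 12.5 → max 14.7
F regrets: 14.5, 0.1, 0.0, 12.6, 17.8 → max 17.8
Smallest max regret = 4.5 → B.

B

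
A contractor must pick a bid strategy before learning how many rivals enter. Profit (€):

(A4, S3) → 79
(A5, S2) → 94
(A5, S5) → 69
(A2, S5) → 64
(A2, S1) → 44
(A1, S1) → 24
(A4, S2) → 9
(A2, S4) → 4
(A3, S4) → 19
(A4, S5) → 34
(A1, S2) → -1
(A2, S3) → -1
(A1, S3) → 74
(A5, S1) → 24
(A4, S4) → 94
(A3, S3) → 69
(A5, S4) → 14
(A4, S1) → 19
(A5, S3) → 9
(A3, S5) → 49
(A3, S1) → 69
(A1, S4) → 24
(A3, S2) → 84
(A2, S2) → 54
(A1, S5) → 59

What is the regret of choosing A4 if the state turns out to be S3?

Best payoff under S3 is 79.
Regret = 79 − 79 = 0.

0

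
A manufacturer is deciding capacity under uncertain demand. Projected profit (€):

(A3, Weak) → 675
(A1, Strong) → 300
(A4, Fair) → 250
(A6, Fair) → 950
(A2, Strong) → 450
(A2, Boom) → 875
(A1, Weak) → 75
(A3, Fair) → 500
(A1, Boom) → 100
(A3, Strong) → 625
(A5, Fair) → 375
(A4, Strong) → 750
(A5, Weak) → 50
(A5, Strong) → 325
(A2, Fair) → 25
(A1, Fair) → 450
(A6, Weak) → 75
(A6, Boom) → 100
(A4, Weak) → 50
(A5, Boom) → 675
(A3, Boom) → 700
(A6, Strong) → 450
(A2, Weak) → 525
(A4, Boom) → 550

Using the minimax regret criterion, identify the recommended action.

Column bests: Weak=675, Fair=950, Strong=750, Boom=875.
A1 regrets: 600, 500, 450, 775 → max 775
A2 regrets: 150, 925, 300, 0 → max 925
A3 regrets: 0, 450, 125, 175 → max 450
A4 regrets: 625, 700, 0, 325 → max 700
A5 regrets: 625, 575, 425, 200 → max 625
A6 regrets: 600, 0, 300, 775 → max 775
Smallest max regret = 450 → A3.

A3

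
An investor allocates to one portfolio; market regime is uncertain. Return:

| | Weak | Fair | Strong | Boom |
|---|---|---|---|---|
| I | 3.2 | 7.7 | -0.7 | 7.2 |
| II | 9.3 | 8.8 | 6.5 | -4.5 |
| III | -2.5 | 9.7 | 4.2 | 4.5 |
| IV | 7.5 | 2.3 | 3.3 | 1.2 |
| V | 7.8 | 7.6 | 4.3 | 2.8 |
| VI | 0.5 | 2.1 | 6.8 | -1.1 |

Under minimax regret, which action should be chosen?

V

Column bests: Weak=9.3, Fair=9.7, Strong=6.8, Boom=7.2.
I regrets: 6.1, 2.0, 7.5, 0.0 → max 7.5
II regrets: 0.0, 0.9, 0.3, 11.7 → max 11.7
III regrets: 11.8, 0.0, 2.6, 2.7 → max 11.8
IV regrets: 1.8, 7.4, 3.5, 6.0 → max 7.4
V regrets: 1.5, 2.1, 2.5, 4.4 → max 4.4
VI regrets: 8.8, 7.6, 0.0, 8.3 → max 8.8
Smallest max regret = 4.4 → V.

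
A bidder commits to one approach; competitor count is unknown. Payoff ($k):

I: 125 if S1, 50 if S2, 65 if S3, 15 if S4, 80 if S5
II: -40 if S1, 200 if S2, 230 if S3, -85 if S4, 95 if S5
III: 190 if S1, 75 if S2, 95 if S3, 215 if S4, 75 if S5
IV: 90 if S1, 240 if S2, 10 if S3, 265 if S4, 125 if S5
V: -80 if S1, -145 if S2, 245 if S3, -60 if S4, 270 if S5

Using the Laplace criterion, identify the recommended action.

IV

Row averages: I=67, II=80, III=130, IV=146, V=46
Highest average = 146 → IV.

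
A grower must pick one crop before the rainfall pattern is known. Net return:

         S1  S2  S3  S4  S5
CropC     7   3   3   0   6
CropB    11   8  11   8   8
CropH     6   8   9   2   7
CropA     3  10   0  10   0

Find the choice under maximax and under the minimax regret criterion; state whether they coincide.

Row maxima: CropC=7, CropB=11, CropH=9, CropA=10
Best best-case = 11 → CropB.
Column bests: S1=11, S2=10, S3=11, S4=10, S5=8.
CropC regrets: 4, 7, 8, 10, 2 → max 10
CropB regrets: 0, 2, 0, 2, 0 → max 2
CropH regrets: 5, 2, 2, 8, 1 → max 8
CropA regrets: 8, 0, 11, 0, 8 → max 11
Smallest max regret = 2 → CropB.

maximax → CropB; minimax regret → CropB (agree)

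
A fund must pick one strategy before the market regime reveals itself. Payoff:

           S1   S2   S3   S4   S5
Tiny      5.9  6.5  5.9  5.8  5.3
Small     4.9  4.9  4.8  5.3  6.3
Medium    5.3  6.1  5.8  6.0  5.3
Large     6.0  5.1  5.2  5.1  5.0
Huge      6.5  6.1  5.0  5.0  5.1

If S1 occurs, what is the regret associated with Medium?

1.2

Best payoff under S1 is 6.5.
Regret = 6.5 − 5.3 = 1.2.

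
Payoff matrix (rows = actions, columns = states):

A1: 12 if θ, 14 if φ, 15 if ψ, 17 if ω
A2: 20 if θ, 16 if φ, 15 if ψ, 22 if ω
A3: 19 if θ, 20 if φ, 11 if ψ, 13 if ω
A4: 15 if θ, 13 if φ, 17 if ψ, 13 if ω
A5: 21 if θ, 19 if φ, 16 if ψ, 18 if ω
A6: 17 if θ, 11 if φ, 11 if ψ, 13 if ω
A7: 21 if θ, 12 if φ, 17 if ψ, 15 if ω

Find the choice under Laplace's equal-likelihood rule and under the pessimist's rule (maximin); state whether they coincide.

Row averages: A1=14.5, A2=18.25, A3=15.75, A4=14.5, A5=18.5, A6=13, A7=16.25
Highest average = 18.5 → A5.
Row minima: A1=12, A2=15, A3=11, A4=13, A5=16, A6=11, A7=12
Best worst-case = 16 → A5.

laplace → A5; maximin → A5 (agree)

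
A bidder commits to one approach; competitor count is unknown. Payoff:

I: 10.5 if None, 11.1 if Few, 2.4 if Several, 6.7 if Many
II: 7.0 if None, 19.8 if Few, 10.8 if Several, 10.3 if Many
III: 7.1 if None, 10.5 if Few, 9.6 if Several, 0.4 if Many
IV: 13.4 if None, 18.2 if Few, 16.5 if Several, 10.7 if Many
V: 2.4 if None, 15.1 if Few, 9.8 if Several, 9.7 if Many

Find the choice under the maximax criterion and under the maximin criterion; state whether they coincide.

Row maxima: I=11.1, II=19.8, III=10.5, IV=18.2, V=15.1
Best best-case = 19.8 → II.
Row minima: I=2.4, II=7.0, III=0.4, IV=10.7, V=2.4
Best worst-case = 10.7 → IV.

maximax → II; maximin → IV (disagree)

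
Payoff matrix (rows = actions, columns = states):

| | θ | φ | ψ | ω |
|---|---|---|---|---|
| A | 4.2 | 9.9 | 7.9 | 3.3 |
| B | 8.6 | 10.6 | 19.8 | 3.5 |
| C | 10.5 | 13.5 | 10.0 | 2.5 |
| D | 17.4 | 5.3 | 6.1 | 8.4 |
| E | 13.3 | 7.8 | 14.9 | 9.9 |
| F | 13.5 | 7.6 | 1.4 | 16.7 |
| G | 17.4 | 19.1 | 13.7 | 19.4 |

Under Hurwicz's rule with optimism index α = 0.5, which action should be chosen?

A: 0.5·9.9 + 0.5·3.3 = 6.6
B: 0.5·19.8 + 0.5·3.5 = 11.65
C: 0.5·13.5 + 0.5·2.5 = 8
D: 0.5·17.4 + 0.5·5.3 = 11.35
E: 0.5·14.9 + 0.5·7.8 = 11.35
F: 0.5·16.7 + 0.5·1.4 = 9.05
G: 0.5·19.4 + 0.5·13.7 = 16.55
Highest Hurwicz score = 16.55 → G.

G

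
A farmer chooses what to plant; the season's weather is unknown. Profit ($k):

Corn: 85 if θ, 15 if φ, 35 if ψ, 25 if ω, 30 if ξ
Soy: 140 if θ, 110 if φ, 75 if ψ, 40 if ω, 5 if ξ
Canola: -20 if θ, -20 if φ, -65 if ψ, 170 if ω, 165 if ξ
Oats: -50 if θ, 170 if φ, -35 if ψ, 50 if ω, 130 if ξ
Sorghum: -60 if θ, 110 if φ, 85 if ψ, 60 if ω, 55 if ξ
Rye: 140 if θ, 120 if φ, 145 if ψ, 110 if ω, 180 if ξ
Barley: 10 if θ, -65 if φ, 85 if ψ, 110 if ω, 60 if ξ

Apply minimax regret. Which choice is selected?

Column bests: θ=140, φ=170, ψ=145, ω=170, ξ=180.
Corn regrets: 55, 155, 110, 145, 150 → max 155
Soy regrets: 0, 60, 70, 130, 175 → max 175
Canola regrets: 160, 190, 210, 0, 15 → max 210
Oats regrets: 190, 0, 180, 120, 50 → max 190
Sorghum regrets: 200, 60, 60, 110, 125 → max 200
Rye regrets: 0, 50, 0, 60, 0 → max 60
Barley regrets: 130, 235, 60, 60, 120 → max 235
Smallest max regret = 60 → Rye.

Rye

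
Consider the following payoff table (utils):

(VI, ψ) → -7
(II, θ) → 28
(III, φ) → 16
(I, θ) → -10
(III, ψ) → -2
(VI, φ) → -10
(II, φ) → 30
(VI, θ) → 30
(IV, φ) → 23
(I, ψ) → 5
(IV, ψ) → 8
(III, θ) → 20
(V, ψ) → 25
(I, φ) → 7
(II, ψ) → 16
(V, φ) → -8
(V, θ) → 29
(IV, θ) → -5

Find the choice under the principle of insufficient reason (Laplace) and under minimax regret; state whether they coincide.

Row averages: I=2/3, II=74/3, III=34/3, IV=26/3, V=46/3, VI=13/3
Highest average = 74/3 → II.
Column bests: θ=30, φ=30, ψ=25.
I regrets: 40, 23, 20 → max 40
II regrets: 2, 0, 9 → max 9
III regrets: 10, 14, 27 → max 27
IV regrets: 35, 7, 17 → max 35
V regrets: 1, 38, 0 → max 38
VI regrets: 0, 40, 32 → max 40
Smallest max regret = 9 → II.

laplace → II; minimax regret → II (agree)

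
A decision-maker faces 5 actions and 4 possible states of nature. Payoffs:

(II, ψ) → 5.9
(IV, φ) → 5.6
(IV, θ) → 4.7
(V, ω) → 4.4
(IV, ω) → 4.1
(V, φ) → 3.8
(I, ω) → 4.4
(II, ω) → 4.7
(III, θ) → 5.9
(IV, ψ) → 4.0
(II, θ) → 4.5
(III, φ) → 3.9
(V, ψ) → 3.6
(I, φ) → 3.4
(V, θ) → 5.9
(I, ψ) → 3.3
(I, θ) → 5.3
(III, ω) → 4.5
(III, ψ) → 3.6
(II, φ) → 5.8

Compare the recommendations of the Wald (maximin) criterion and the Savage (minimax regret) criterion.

maximin → II; minimax regret → II (agree)

Row minima: I=3.3, II=4.5, III=3.6, IV=4.0, V=3.6
Best worst-case = 4.5 → II.
Column bests: θ=5.9, φ=5.8, ψ=5.9, ω=4.7.
I regrets: 0.6, 2.4, 2.6, 0.3 → max 2.6
II regrets: 1.4, 0.0, 0.0, 0.0 → max 1.4
III regrets: 0.0, 1.9, 2.3, 0.2 → max 2.3
IV regrets: 1.2, 0.2, 1.9, 0.6 → max 1.9
V regrets: 0.0, 2.0, 2.3, 0.3 → max 2.3
Smallest max regret = 1.4 → II.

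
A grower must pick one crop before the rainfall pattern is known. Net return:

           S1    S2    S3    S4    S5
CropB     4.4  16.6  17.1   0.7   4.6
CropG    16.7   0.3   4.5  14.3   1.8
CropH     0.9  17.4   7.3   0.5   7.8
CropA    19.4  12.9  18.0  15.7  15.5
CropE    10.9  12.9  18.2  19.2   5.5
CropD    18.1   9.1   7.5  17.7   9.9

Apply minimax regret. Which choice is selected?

CropA

Column bests: S1=19.4, S2=17.4, S3=18.2, S4=19.2, S5=15.5.
CropB regrets: 15.0, 0.8, 1.1, 18.5, 10.9 → max 18.5
CropG regrets: 2.7, 17.1, 13.7, 4.9, 13.7 → max 17.1
CropH regrets: 18.5, 0.0, 10.9, 18.7, 7.7 → max 18.7
CropA regrets: 0.0, 4.5, 0.2, 3.5, 0.0 → max 4.5
CropE regrets: 8.5, 4.5, 0.0, 0.0, 10.0 → max 10.0
CropD regrets: 1.3, 8.3, 10.7, 1.5, 5.6 → max 10.7
Smallest max regret = 4.5 → CropA.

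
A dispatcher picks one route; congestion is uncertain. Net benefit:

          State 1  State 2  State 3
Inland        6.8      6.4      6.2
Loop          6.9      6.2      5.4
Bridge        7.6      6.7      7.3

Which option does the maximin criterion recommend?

Row minima: Inland=6.2, Loop=5.4, Bridge=6.7
Best worst-case = 6.7 → Bridge.

Bridge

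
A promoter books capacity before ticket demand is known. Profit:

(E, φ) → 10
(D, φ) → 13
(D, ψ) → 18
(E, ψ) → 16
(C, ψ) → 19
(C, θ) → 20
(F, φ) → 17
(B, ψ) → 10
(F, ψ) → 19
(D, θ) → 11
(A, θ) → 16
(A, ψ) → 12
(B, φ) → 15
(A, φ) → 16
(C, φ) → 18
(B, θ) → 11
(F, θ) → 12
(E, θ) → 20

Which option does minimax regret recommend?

C

Column bests: θ=20, φ=18, ψ=19.
A regrets: 4, 2, 7 → max 7
B regrets: 9, 3, 9 → max 9
C regrets: 0, 0, 0 → max 0
D regrets: 9, 5, 1 → max 9
E regrets: 0, 8, 3 → max 8
F regrets: 8, 1, 0 → max 8
Smallest max regret = 0 → C.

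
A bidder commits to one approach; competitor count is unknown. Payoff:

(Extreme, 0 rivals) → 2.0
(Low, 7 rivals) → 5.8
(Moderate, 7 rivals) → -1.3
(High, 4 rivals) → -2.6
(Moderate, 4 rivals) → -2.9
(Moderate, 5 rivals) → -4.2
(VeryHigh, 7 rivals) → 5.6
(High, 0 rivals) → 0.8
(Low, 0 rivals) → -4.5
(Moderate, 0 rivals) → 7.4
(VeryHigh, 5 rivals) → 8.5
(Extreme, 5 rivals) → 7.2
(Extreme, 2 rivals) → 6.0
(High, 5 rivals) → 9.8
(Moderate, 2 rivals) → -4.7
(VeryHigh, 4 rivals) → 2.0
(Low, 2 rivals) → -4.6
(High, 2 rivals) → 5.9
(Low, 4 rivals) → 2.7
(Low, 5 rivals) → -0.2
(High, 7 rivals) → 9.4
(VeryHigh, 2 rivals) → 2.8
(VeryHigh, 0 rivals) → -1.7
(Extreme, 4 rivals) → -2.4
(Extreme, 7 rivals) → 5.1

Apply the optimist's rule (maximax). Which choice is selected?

High

Row maxima: Low=5.8, Moderate=7.4, High=9.8, VeryHigh=8.5, Extreme=7.2
Best best-case = 9.8 → High.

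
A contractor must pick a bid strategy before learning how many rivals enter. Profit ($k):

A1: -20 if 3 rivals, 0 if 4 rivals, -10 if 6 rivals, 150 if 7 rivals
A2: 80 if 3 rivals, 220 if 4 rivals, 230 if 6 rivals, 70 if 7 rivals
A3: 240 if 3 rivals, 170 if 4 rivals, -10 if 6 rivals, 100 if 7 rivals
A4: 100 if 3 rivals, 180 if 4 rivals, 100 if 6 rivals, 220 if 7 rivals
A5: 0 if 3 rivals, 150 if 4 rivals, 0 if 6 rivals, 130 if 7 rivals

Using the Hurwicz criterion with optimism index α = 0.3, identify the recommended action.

A4

A1: 0.3·150 + 0.7·(-20) = 31
A2: 0.3·230 + 0.7·70 = 118
A3: 0.3·240 + 0.7·(-10) = 65
A4: 0.3·220 + 0.7·100 = 136
A5: 0.3·150 + 0.7·0 = 45
Highest Hurwicz score = 136 → A4.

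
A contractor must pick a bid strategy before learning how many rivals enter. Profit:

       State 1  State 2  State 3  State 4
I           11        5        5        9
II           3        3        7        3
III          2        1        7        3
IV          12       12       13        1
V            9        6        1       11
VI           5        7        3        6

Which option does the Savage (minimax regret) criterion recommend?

Column bests: State 1=12, State 2=12, State 3=13, State 4=11.
I regrets: 1, 7, 8, 2 → max 8
II regrets: 9, 9, 6, 8 → max 9
III regrets: 10, 11, 6, 8 → max 11
IV regrets: 0, 0, 0, 10 → max 10
V regrets: 3, 6, 12, 0 → max 12
VI regrets: 7, 5, 10, 5 → max 10
Smallest max regret = 8 → I.

I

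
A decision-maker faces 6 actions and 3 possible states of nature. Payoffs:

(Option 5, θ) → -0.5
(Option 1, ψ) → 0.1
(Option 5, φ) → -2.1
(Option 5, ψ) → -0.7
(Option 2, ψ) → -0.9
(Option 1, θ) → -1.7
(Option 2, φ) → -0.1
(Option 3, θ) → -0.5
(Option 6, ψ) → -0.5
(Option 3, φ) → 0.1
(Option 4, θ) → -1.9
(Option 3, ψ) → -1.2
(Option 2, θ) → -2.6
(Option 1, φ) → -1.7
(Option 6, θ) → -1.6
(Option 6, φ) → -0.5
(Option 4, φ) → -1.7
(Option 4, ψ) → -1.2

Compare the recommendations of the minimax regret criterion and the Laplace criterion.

minimax regret → Option 6; laplace → Option 3 (disagree)

Column bests: θ=-0.5, φ=0.1, ψ=0.1.
Option 1 regrets: 1.2, 1.8, 0.0 → max 1.8
Option 2 regrets: 2.1, 0.2, 1.0 → max 2.1
Option 3 regrets: 0.0, 0.0, 1.3 → max 1.3
Option 4 regrets: 1.4, 1.8, 1.3 → max 1.8
Option 5 regrets: 0.0, 2.2, 0.8 → max 2.2
Option 6 regrets: 1.1, 0.6, 0.6 → max 1.1
Smallest max regret = 1.1 → Option 6.
Row averages: Option 1=-1.1, Option 2=-1.2, Option 3=-8/15, Option 4=-1.6, Option 5=-1.1, Option 6=-13/15
Highest average = -8/15 → Option 3.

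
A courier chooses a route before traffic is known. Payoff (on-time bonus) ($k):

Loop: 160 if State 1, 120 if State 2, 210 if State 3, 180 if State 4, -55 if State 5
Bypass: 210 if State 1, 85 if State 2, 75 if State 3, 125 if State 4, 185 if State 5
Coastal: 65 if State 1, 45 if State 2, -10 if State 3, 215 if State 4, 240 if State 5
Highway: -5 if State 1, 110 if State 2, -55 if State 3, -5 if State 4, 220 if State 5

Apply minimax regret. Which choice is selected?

Bypass

Column bests: State 1=210, State 2=120, State 3=210, State 4=215, State 5=240.
Loop regrets: 50, 0, 0, 35, 295 → max 295
Bypass regrets: 0, 35, 135, 90, 55 → max 135
Coastal regrets: 145, 75, 220, 0, 0 → max 220
Highway regrets: 215, 10, 265, 220, 20 → max 265
Smallest max regret = 135 → Bypass.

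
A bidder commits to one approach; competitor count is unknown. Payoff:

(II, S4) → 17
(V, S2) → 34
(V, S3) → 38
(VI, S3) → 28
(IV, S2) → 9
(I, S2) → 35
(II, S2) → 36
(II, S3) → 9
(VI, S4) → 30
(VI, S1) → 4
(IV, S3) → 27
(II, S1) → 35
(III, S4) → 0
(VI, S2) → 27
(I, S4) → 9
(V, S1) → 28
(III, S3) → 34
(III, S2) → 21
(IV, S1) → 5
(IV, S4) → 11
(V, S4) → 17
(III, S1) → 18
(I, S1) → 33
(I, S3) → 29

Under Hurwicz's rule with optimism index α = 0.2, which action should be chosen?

V

I: 0.2·35 + 0.8·9 = 14.2
II: 0.2·36 + 0.8·9 = 14.4
III: 0.2·34 + 0.8·0 = 6.8
IV: 0.2·27 + 0.8·5 = 9.4
V: 0.2·38 + 0.8·17 = 21.2
VI: 0.2·30 + 0.8·4 = 9.2
Highest Hurwicz score = 21.2 → V.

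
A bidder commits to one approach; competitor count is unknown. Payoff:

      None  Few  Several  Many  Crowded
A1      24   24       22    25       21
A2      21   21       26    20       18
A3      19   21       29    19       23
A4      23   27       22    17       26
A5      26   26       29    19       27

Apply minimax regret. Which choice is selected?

Column bests: None=26, Few=27, Several=29, Many=25, Crowded=27.
A1 regrets: 2, 3, 7, 0, 6 → max 7
A2 regrets: 5, 6, 3, 5, 9 → max 9
A3 regrets: 7, 6, 0, 6, 4 → max 7
A4 regrets: 3, 0, 7, 8, 1 → max 8
A5 regrets: 0, 1, 0, 6, 0 → max 6
Smallest max regret = 6 → A5.

A5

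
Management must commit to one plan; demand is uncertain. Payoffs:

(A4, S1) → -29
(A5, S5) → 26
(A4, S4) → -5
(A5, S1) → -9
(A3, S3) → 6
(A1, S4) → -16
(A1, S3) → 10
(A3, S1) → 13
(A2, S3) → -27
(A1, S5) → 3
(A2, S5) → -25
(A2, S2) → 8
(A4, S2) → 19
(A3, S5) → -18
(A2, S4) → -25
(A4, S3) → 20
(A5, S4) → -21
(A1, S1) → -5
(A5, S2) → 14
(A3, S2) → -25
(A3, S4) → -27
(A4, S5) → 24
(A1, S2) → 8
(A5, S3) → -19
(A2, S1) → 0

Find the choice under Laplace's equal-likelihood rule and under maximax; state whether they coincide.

laplace → A4; maximax → A5 (disagree)

Row averages: A1=0, A2=-13.8, A3=-10.2, A4=5.8, A5=-1.8
Highest average = 5.8 → A4.
Row maxima: A1=10, A2=8, A3=13, A4=24, A5=26
Best best-case = 26 → A5.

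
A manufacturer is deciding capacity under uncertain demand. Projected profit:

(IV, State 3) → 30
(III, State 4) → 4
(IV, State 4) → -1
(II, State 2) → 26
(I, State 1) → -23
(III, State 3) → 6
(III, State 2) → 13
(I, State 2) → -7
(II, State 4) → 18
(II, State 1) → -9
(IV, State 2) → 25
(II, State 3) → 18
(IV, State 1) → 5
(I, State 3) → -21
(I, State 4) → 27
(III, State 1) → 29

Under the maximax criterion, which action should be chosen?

Row maxima: I=27, II=26, III=29, IV=30
Best best-case = 30 → IV.

IV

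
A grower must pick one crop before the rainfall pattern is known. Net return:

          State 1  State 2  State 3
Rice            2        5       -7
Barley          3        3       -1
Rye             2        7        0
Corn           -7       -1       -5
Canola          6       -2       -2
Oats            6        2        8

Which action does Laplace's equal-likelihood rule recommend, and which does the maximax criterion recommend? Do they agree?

Row averages: Rice=0, Barley=5/3, Rye=3, Corn=-13/3, Canola=2/3, Oats=16/3
Highest average = 16/3 → Oats.
Row maxima: Rice=5, Barley=3, Rye=7, Corn=-1, Canola=6, Oats=8
Best best-case = 8 → Oats.

laplace → Oats; maximax → Oats (agree)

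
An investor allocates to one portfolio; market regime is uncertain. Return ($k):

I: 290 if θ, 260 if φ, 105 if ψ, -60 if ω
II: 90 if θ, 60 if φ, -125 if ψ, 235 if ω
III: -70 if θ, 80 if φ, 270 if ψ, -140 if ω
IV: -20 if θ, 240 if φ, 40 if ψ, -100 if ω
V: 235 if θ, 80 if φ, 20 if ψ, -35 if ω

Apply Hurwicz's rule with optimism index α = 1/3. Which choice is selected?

I

I: 1/3·290 + 2/3·(-60) = 170/3
II: 1/3·235 + 2/3·(-125) = -5
III: 1/3·270 + 2/3·(-140) = -10/3
IV: 1/3·240 + 2/3·(-100) = 40/3
V: 1/3·235 + 2/3·(-35) = 55
Highest Hurwicz score = 170/3 → I.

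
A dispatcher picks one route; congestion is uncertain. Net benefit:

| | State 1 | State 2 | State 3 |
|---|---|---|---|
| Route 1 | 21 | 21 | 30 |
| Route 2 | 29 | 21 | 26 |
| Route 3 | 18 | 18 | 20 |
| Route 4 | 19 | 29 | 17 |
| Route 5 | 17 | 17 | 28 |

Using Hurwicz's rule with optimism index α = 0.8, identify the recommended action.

Route 1: 0.8·30 + 0.2·21 = 28.2
Route 2: 0.8·29 + 0.2·21 = 27.4
Route 3: 0.8·20 + 0.2·18 = 19.6
Route 4: 0.8·29 + 0.2·17 = 26.6
Route 5: 0.8·28 + 0.2·17 = 25.8
Highest Hurwicz score = 28.2 → Route 1.

Route 1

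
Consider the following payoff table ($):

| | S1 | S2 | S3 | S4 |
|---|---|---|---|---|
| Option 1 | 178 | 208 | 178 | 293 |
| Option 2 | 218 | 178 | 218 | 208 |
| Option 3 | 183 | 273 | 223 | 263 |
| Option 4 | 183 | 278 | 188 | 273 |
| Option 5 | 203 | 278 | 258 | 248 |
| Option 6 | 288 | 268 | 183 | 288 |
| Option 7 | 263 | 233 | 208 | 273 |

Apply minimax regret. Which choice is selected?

Option 7

Column bests: S1=288, S2=278, S3=258, S4=293.
Option 1 regrets: 110, 70, 80, 0 → max 110
Option 2 regrets: 70, 100, 40, 85 → max 100
Option 3 regrets: 105, 5, 35, 30 → max 105
Option 4 regrets: 105, 0, 70, 20 → max 105
Option 5 regrets: 85, 0, 0, 45 → max 85
Option 6 regrets: 0, 10, 75, 5 → max 75
Option 7 regrets: 25, 45, 50, 20 → max 50
Smallest max regret = 50 → Option 7.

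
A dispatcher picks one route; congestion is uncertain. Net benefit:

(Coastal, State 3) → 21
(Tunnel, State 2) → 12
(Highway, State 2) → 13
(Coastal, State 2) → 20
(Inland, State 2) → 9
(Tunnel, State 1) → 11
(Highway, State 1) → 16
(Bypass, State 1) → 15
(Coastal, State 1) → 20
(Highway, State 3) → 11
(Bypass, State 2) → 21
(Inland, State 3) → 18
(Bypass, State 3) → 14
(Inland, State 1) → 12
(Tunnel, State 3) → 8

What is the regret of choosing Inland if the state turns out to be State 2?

Best payoff under State 2 is 21.
Regret = 21 − 9 = 12.

12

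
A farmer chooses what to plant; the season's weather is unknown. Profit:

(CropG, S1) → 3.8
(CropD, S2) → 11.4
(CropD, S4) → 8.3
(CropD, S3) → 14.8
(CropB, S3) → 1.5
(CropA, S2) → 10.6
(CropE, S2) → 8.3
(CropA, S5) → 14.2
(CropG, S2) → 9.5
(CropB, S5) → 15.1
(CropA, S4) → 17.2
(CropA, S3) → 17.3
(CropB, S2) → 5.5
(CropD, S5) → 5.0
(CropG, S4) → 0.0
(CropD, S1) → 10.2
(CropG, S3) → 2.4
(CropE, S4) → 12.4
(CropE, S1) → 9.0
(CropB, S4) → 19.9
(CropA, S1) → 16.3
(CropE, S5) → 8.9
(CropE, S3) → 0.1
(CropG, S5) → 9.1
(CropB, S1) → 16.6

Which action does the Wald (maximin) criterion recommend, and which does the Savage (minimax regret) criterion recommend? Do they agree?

Row minima: CropA=10.6, CropE=0.1, CropB=1.5, CropD=5.0, CropG=0.0
Best worst-case = 10.6 → CropA.
Column bests: S1=16.6, S2=11.4, S3=17.3, S4=19.9, S5=15.1.
CropA regrets: 0.3, 0.8, 0.0, 2.7, 0.9 → max 2.7
CropE regrets: 7.6, 3.1, 17.2, 7.5, 6.2 → max 17.2
CropB regrets: 0.0, 5.9, 15.8, 0.0, 0.0 → max 15.8
CropD regrets: 6.4, 0.0, 2.5, 11.6, 10.1 → max 11.6
CropG regrets: 12.8, 1.9, 14.9, 19.9, 6.0 → max 19.9
Smallest max regret = 2.7 → CropA.

maximin → CropA; minimax regret → CropA (agree)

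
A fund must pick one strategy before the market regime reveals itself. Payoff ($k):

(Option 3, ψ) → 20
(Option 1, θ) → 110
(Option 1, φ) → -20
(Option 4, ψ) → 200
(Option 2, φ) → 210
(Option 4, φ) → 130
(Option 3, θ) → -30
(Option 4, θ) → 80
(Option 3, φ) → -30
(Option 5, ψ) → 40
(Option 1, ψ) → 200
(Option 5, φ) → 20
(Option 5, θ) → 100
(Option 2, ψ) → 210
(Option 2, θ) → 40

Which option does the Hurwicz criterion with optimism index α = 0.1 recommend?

Option 1: 0.1·200 + 0.9·(-20) = 2
Option 2: 0.1·210 + 0.9·40 = 57
Option 3: 0.1·20 + 0.9·(-30) = -25
Option 4: 0.1·200 + 0.9·80 = 92
Option 5: 0.1·100 + 0.9·20 = 28
Highest Hurwicz score = 92 → Option 4.

Option 4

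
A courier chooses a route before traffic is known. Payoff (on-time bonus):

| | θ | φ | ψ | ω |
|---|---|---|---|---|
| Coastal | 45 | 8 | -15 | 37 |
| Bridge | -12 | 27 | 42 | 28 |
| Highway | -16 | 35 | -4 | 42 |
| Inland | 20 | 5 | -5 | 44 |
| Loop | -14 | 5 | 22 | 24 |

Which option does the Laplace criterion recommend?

Row averages: Coastal=18.75, Bridge=21.25, Highway=14.25, Inland=16, Loop=9.25
Highest average = 21.25 → Bridge.

Bridge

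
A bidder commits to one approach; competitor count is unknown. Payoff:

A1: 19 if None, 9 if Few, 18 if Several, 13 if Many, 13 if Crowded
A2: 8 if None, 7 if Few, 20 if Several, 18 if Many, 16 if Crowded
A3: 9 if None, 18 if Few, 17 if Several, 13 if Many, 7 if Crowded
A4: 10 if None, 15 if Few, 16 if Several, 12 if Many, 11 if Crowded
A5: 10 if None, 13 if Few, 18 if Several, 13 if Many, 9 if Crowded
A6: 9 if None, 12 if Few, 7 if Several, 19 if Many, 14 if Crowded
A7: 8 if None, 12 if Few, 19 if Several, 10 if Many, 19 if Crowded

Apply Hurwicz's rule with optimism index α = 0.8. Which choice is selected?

A2

A1: 0.8·19 + 0.2·9 = 17
A2: 0.8·20 + 0.2·7 = 17.4
A3: 0.8·18 + 0.2·7 = 15.8
A4: 0.8·16 + 0.2·10 = 14.8
A5: 0.8·18 + 0.2·9 = 16.2
A6: 0.8·19 + 0.2·7 = 16.6
A7: 0.8·19 + 0.2·8 = 16.8
Highest Hurwicz score = 17.4 → A2.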